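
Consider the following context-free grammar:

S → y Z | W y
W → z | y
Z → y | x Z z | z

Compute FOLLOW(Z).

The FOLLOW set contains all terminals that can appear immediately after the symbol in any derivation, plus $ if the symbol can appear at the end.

We compute FOLLOW(Z) using the standard algorithm.
FOLLOW(S) starts with {$}.
FIRST(S) = {y, z}
FIRST(W) = {y, z}
FIRST(Z) = {x, y, z}
FOLLOW(S) = {$}
FOLLOW(W) = {y}
FOLLOW(Z) = {$, z}
Therefore, FOLLOW(Z) = {$, z}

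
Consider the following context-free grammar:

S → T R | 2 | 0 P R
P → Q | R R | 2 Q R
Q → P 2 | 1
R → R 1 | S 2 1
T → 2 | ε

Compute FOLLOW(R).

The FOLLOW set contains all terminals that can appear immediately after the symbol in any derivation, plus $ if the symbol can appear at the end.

We compute FOLLOW(R) using the standard algorithm.
FOLLOW(S) starts with {$}.
FIRST(P) = {0, 1, 2}
FIRST(Q) = {0, 1, 2}
FIRST(R) = {0, 2}
FIRST(S) = {0, 2}
FIRST(T) = {2, ε}
FOLLOW(P) = {0, 2}
FOLLOW(Q) = {0, 2}
FOLLOW(R) = {$, 0, 1, 2}
FOLLOW(S) = {$, 2}
FOLLOW(T) = {0, 2}
Therefore, FOLLOW(R) = {$, 0, 1, 2}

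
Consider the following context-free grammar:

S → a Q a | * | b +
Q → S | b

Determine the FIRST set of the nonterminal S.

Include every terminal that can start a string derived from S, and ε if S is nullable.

We compute FIRST(S) using the standard algorithm.
FIRST(Q) = {*, a, b}
FIRST(S) = {*, a, b}
Therefore, FIRST(S) = {*, a, b}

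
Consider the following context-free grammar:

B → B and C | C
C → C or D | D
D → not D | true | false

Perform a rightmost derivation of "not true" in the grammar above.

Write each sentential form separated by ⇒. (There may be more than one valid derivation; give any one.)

B ⇒ C ⇒ D ⇒ not D ⇒ not true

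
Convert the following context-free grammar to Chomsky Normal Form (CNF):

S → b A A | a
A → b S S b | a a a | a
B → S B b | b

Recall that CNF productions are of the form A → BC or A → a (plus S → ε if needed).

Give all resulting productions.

TB → b; S → a; TA → a; A → a; B → b; S → TB X0; X0 → A A; A → TB X1; X1 → S X2; X2 → S TB; A → TA X3; X3 → TA TA; B → S X4; X4 → B TB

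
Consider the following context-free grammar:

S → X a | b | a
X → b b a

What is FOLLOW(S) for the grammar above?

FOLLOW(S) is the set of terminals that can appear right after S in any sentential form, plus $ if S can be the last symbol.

We compute FOLLOW(S) using the standard algorithm.
FOLLOW(S) starts with {$}.
FIRST(S) = {a, b}
FIRST(X) = {b}
FOLLOW(S) = {$}
FOLLOW(X) = {a}
Therefore, FOLLOW(S) = {$}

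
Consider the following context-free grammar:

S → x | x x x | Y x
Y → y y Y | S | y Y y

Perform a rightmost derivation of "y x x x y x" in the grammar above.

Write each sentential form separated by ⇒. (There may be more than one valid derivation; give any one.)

S ⇒ Y x ⇒ y Y y x ⇒ y S y x ⇒ y x x x y x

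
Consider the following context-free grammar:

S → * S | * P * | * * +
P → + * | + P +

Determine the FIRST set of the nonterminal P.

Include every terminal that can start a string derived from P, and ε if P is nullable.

We compute FIRST(P) using the standard algorithm.
FIRST(P) = {+}
FIRST(S) = {*}
Therefore, FIRST(P) = {+}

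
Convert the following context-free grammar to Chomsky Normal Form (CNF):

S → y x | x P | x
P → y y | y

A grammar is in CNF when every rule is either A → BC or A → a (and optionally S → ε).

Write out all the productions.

TY → y; TX → x; S → x; P → y; S → TY TX; S → TX P; P → TY TY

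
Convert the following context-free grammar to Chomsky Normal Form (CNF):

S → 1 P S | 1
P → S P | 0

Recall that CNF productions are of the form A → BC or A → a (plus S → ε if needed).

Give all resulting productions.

T1 → 1; S → 1; P → 0; S → T1 X0; X0 → P S; P → S P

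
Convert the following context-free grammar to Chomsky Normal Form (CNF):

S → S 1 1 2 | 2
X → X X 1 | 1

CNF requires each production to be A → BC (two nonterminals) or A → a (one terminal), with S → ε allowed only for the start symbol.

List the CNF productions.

T1 → 1; T2 → 2; S → 2; X → 1; S → S X0; X0 → T1 X1; X1 → T1 T2; X → X X2; X2 → X T1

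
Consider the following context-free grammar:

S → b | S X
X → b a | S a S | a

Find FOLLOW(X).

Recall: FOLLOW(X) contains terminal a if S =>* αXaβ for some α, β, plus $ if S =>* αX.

We compute FOLLOW(X) using the standard algorithm.
FOLLOW(S) starts with {$}.
FIRST(S) = {b}
FIRST(X) = {a, b}
FOLLOW(S) = {$, a, b}
FOLLOW(X) = {$, a, b}
Therefore, FOLLOW(X) = {$, a, b}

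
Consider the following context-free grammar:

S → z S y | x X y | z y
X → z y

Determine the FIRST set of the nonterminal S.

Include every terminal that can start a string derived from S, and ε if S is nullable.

We compute FIRST(S) using the standard algorithm.
FIRST(S) = {x, z}
FIRST(X) = {z}
Therefore, FIRST(S) = {x, z}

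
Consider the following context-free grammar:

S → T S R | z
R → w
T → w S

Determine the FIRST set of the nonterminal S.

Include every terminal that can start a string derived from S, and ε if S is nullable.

We compute FIRST(S) using the standard algorithm.
FIRST(R) = {w}
FIRST(S) = {w, z}
FIRST(T) = {w}
Therefore, FIRST(S) = {w, z}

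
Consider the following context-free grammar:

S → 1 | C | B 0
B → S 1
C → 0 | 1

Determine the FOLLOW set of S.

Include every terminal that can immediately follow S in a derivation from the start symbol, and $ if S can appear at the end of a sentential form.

We compute FOLLOW(S) using the standard algorithm.
FOLLOW(S) starts with {$}.
FIRST(B) = {0, 1}
FIRST(C) = {0, 1}
FIRST(S) = {0, 1}
FOLLOW(B) = {0}
FOLLOW(C) = {$, 1}
FOLLOW(S) = {$, 1}
Therefore, FOLLOW(S) = {$, 1}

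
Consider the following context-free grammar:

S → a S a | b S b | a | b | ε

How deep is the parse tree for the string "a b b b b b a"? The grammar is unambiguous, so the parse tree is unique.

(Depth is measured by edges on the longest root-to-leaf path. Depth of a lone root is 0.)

4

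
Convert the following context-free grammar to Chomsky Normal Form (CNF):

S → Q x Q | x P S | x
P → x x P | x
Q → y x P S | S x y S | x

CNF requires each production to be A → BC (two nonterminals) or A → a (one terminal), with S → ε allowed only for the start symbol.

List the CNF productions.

TX → x; S → x; P → x; TY → y; Q → x; S → Q X0; X0 → TX Q; S → TX X1; X1 → P S; P → TX X2; X2 → TX P; Q → TY X3; X3 → TX X4; X4 → P S; Q → S X5; X5 → TX X6; X6 → TY S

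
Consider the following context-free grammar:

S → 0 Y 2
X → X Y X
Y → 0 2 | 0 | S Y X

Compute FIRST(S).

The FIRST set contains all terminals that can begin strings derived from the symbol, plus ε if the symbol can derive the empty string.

We compute FIRST(S) using the standard algorithm.
FIRST(S) = {0}
FIRST(X) = {}
FIRST(Y) = {0}
Therefore, FIRST(S) = {0}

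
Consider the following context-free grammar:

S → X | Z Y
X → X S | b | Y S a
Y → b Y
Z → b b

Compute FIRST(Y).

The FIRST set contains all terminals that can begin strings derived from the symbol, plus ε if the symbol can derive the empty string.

We compute FIRST(Y) using the standard algorithm.
FIRST(S) = {b}
FIRST(X) = {b}
FIRST(Y) = {b}
FIRST(Z) = {b}
Therefore, FIRST(Y) = {b}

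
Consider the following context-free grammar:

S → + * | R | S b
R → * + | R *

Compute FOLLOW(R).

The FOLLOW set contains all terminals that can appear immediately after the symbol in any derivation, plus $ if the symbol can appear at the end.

We compute FOLLOW(R) using the standard algorithm.
FOLLOW(S) starts with {$}.
FIRST(R) = {*}
FIRST(S) = {*, +}
FOLLOW(R) = {$, *, b}
FOLLOW(S) = {$, b}
Therefore, FOLLOW(R) = {$, *, b}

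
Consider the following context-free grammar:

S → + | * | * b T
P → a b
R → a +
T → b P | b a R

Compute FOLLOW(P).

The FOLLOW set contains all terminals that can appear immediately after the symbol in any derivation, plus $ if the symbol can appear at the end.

We compute FOLLOW(P) using the standard algorithm.
FOLLOW(S) starts with {$}.
FIRST(P) = {a}
FIRST(R) = {a}
FIRST(S) = {*, +}
FIRST(T) = {b}
FOLLOW(P) = {$}
FOLLOW(R) = {$}
FOLLOW(S) = {$}
FOLLOW(T) = {$}
Therefore, FOLLOW(P) = {$}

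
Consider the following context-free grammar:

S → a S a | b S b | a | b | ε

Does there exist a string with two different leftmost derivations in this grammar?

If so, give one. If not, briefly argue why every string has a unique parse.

No - every string in the language has a unique leftmost derivation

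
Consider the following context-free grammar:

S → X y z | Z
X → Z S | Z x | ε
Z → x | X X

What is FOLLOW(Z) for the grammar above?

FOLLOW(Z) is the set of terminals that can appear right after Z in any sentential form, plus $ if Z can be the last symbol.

We compute FOLLOW(Z) using the standard algorithm.
FOLLOW(S) starts with {$}.
FIRST(S) = {x, y, ε}
FIRST(X) = {x, y, ε}
FIRST(Z) = {x, y, ε}
FOLLOW(S) = {$, x, y}
FOLLOW(X) = {$, x, y}
FOLLOW(Z) = {$, x, y}
Therefore, FOLLOW(Z) = {$, x, y}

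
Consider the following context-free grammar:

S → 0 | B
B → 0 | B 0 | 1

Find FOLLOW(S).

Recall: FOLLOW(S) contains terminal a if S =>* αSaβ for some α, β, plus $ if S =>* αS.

We compute FOLLOW(S) using the standard algorithm.
FOLLOW(S) starts with {$}.
FIRST(B) = {0, 1}
FIRST(S) = {0, 1}
FOLLOW(B) = {$, 0}
FOLLOW(S) = {$}
Therefore, FOLLOW(S) = {$}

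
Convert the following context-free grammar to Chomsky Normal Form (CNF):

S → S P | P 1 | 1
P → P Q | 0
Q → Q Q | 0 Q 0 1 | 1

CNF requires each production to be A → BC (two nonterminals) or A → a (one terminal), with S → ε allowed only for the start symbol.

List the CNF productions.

T1 → 1; S → 1; P → 0; T0 → 0; Q → 1; S → S P; S → P T1; P → P Q; Q → Q Q; Q → T0 X0; X0 → Q X1; X1 → T0 T1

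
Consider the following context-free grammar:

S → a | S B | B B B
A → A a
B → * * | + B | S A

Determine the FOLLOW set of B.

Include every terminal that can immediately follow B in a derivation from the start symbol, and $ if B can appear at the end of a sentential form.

We compute FOLLOW(B) using the standard algorithm.
FOLLOW(S) starts with {$}.
FIRST(A) = {}
FIRST(B) = {*, +, a}
FIRST(S) = {*, +, a}
FOLLOW(A) = {$, *, +, a}
FOLLOW(B) = {$, *, +, a}
FOLLOW(S) = {$, *, +, a}
Therefore, FOLLOW(B) = {$, *, +, a}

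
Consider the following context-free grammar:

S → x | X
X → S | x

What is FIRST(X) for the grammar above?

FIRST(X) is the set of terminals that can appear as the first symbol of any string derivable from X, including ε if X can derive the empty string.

We compute FIRST(X) using the standard algorithm.
FIRST(S) = {x}
FIRST(X) = {x}
Therefore, FIRST(X) = {x}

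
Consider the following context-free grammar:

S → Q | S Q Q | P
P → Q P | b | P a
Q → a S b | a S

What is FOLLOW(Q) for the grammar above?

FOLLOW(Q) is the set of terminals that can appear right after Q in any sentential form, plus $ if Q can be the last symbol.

We compute FOLLOW(Q) using the standard algorithm.
FOLLOW(S) starts with {$}.
FIRST(P) = {a, b}
FIRST(Q) = {a}
FIRST(S) = {a, b}
FOLLOW(P) = {$, a, b}
FOLLOW(Q) = {$, a, b}
FOLLOW(S) = {$, a, b}
Therefore, FOLLOW(Q) = {$, a, b}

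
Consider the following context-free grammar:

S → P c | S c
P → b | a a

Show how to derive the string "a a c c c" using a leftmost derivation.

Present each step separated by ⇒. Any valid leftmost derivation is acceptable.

S ⇒ S c ⇒ S c c ⇒ P c c c ⇒ a a c c c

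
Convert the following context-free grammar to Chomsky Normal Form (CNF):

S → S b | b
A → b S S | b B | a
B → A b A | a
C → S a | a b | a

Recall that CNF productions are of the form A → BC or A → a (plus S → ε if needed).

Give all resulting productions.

TB → b; S → b; A → a; B → a; TA → a; C → a; S → S TB; A → TB X0; X0 → S S; A → TB B; B → A X1; X1 → TB A; C → S TA; C → TA TB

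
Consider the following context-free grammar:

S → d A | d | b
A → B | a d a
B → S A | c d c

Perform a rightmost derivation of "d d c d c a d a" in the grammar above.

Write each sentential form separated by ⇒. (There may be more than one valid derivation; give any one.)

S ⇒ d A ⇒ d B ⇒ d S A ⇒ d S a d a ⇒ d d A a d a ⇒ d d B a d a ⇒ d d c d c a d a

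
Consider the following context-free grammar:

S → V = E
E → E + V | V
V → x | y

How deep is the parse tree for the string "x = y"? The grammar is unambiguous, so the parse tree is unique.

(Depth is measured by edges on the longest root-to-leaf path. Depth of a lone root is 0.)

3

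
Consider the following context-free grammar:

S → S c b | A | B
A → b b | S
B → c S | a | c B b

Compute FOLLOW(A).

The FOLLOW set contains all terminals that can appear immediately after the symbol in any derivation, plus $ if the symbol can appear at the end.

We compute FOLLOW(A) using the standard algorithm.
FOLLOW(S) starts with {$}.
FIRST(A) = {a, b, c}
FIRST(B) = {a, c}
FIRST(S) = {a, b, c}
FOLLOW(A) = {$, b, c}
FOLLOW(B) = {$, b, c}
FOLLOW(S) = {$, b, c}
Therefore, FOLLOW(A) = {$, b, c}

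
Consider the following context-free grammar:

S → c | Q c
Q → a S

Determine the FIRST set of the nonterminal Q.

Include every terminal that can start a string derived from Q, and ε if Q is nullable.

We compute FIRST(Q) using the standard algorithm.
FIRST(Q) = {a}
FIRST(S) = {a, c}
Therefore, FIRST(Q) = {a}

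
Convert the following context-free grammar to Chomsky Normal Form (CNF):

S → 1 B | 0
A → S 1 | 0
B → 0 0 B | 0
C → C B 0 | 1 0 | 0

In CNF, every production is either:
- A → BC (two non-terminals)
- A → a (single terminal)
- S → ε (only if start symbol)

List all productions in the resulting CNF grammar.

T1 → 1; S → 0; A → 0; T0 → 0; B → 0; C → 0; S → T1 B; A → S T1; B → T0 X0; X0 → T0 B; C → C X1; X1 → B T0; C → T1 T0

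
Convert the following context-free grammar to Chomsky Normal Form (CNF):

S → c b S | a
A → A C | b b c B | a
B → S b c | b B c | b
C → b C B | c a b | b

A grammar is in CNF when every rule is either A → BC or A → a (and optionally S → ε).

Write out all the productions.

TC → c; TB → b; S → a; A → a; B → b; TA → a; C → b; S → TC X0; X0 → TB S; A → A C; A → TB X1; X1 → TB X2; X2 → TC B; B → S X3; X3 → TB TC; B → TB X4; X4 → B TC; C → TB X5; X5 → C B; C → TC X6; X6 → TA TB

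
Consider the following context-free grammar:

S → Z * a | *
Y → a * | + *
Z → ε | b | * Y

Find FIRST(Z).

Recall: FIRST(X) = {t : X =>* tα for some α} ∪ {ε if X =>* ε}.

We compute FIRST(Z) using the standard algorithm.
FIRST(S) = {*, b}
FIRST(Y) = {+, a}
FIRST(Z) = {*, b, ε}
Therefore, FIRST(Z) = {*, b, ε}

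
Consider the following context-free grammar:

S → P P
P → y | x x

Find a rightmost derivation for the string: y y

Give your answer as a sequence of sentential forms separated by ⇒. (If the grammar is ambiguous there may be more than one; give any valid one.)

S ⇒ P P ⇒ P y ⇒ y y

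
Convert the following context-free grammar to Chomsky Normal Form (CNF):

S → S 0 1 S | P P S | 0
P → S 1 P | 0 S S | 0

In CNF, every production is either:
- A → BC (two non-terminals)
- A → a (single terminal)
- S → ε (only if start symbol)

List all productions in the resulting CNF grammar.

T0 → 0; T1 → 1; S → 0; P → 0; S → S X0; X0 → T0 X1; X1 → T1 S; S → P X2; X2 → P S; P → S X3; X3 → T1 P; P → T0 X4; X4 → S S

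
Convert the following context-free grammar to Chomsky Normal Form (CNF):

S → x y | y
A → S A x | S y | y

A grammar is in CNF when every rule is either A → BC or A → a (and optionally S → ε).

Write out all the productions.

TX → x; TY → y; S → y; A → y; S → TX TY; A → S X0; X0 → A TX; A → S TY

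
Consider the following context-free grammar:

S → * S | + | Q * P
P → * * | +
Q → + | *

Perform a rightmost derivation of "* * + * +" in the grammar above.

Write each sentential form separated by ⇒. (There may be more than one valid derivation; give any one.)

S ⇒ * S ⇒ * * S ⇒ * * Q * P ⇒ * * Q * + ⇒ * * + * +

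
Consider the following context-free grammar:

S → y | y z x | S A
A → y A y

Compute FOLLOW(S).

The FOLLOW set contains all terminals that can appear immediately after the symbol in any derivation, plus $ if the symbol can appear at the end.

We compute FOLLOW(S) using the standard algorithm.
FOLLOW(S) starts with {$}.
FIRST(A) = {y}
FIRST(S) = {y}
FOLLOW(A) = {$, y}
FOLLOW(S) = {$, y}
Therefore, FOLLOW(S) = {$, y}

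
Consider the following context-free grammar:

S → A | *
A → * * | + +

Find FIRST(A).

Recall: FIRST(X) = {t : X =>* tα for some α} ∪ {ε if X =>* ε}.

We compute FIRST(A) using the standard algorithm.
FIRST(A) = {*, +}
FIRST(S) = {*, +}
Therefore, FIRST(A) = {*, +}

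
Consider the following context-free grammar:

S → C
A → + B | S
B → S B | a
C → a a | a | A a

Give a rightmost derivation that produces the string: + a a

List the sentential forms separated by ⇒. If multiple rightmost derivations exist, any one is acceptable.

S ⇒ C ⇒ A a ⇒ + B a ⇒ + a a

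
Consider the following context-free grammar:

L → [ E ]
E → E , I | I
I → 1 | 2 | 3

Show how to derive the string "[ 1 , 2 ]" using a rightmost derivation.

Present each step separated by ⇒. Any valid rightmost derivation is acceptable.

L ⇒ [ E ] ⇒ [ E , I ] ⇒ [ E , 2 ] ⇒ [ I , 2 ] ⇒ [ 1 , 2 ]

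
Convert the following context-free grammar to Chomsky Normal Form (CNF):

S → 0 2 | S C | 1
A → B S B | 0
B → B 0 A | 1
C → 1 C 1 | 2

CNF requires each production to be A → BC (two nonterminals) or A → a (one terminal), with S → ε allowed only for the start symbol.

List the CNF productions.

T0 → 0; T2 → 2; S → 1; A → 0; B → 1; T1 → 1; C → 2; S → T0 T2; S → S C; A → B X0; X0 → S B; B → B X1; X1 → T0 A; C → T1 X2; X2 → C T1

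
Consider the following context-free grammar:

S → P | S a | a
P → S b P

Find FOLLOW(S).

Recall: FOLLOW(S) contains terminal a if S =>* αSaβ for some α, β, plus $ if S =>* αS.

We compute FOLLOW(S) using the standard algorithm.
FOLLOW(S) starts with {$}.
FIRST(P) = {a}
FIRST(S) = {a}
FOLLOW(P) = {$, a, b}
FOLLOW(S) = {$, a, b}
Therefore, FOLLOW(S) = {$, a, b}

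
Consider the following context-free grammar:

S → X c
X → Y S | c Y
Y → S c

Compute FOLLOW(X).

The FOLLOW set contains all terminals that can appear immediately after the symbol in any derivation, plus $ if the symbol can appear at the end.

We compute FOLLOW(X) using the standard algorithm.
FOLLOW(S) starts with {$}.
FIRST(S) = {c}
FIRST(X) = {c}
FIRST(Y) = {c}
FOLLOW(S) = {$, c}
FOLLOW(X) = {c}
FOLLOW(Y) = {c}
Therefore, FOLLOW(X) = {c}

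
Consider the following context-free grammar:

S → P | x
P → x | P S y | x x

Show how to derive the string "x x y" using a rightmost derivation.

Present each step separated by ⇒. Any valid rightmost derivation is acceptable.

S ⇒ P ⇒ P S y ⇒ P x y ⇒ x x y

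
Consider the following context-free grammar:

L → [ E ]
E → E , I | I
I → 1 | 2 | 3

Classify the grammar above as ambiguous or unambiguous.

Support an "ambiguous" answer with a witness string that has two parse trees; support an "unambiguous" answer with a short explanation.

Unambiguous - every string in the language has a unique parse tree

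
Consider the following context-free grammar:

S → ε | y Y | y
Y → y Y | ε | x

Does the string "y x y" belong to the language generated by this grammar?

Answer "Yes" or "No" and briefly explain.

No - no valid derivation exists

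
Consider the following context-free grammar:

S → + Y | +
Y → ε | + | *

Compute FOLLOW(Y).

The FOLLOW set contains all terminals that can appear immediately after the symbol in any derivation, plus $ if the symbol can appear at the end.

We compute FOLLOW(Y) using the standard algorithm.
FOLLOW(S) starts with {$}.
FIRST(S) = {+}
FIRST(Y) = {*, +, ε}
FOLLOW(S) = {$}
FOLLOW(Y) = {$}
Therefore, FOLLOW(Y) = {$}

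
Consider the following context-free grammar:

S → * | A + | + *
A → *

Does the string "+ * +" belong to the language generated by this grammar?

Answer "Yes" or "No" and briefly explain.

No - no valid derivation exists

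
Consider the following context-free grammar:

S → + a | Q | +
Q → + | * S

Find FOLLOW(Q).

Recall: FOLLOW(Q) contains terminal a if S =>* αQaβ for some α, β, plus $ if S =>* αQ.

We compute FOLLOW(Q) using the standard algorithm.
FOLLOW(S) starts with {$}.
FIRST(Q) = {*, +}
FIRST(S) = {*, +}
FOLLOW(Q) = {$}
FOLLOW(S) = {$}
Therefore, FOLLOW(Q) = {$}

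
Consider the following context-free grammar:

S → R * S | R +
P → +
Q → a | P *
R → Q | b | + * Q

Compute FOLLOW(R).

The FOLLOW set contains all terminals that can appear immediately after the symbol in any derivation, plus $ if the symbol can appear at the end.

We compute FOLLOW(R) using the standard algorithm.
FOLLOW(S) starts with {$}.
FIRST(P) = {+}
FIRST(Q) = {+, a}
FIRST(R) = {+, a, b}
FIRST(S) = {+, a, b}
FOLLOW(P) = {*}
FOLLOW(Q) = {*, +}
FOLLOW(R) = {*, +}
FOLLOW(S) = {$}
Therefore, FOLLOW(R) = {*, +}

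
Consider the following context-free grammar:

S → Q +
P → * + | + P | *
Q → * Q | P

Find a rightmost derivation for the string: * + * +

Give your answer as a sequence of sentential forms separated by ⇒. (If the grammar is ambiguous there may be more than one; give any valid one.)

S ⇒ Q + ⇒ * Q + ⇒ * P + ⇒ * + P + ⇒ * + * +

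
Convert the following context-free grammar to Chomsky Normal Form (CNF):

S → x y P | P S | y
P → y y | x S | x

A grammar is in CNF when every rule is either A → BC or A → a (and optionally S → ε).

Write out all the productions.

TX → x; TY → y; S → y; P → x; S → TX X0; X0 → TY P; S → P S; P → TY TY; P → TX S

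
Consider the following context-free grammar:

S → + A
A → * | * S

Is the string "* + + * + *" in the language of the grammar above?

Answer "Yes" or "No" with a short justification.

No - no valid derivation exists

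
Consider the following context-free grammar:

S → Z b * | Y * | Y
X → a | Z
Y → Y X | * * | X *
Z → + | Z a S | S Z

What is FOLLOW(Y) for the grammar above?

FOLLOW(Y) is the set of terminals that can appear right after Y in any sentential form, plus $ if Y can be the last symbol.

We compute FOLLOW(Y) using the standard algorithm.
FOLLOW(S) starts with {$}.
FIRST(S) = {*, +, a}
FIRST(X) = {*, +, a}
FIRST(Y) = {*, +, a}
FIRST(Z) = {*, +, a}
FOLLOW(S) = {$, *, +, a, b}
FOLLOW(X) = {$, *, +, a, b}
FOLLOW(Y) = {$, *, +, a, b}
FOLLOW(Z) = {$, *, +, a, b}
Therefore, FOLLOW(Y) = {$, *, +, a, b}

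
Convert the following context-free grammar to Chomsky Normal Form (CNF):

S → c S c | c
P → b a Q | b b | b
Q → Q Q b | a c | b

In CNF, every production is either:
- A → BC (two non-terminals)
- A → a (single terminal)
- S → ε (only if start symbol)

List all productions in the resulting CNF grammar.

TC → c; S → c; TB → b; TA → a; P → b; Q → b; S → TC X0; X0 → S TC; P → TB X1; X1 → TA Q; P → TB TB; Q → Q X2; X2 → Q TB; Q → TA TC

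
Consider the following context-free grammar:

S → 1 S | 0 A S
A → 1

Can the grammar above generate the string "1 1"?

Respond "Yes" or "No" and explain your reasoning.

No - no valid derivation exists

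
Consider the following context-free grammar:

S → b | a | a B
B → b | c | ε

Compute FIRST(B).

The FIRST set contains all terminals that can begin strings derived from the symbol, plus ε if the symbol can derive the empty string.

We compute FIRST(B) using the standard algorithm.
FIRST(B) = {b, c, ε}
FIRST(S) = {a, b}
Therefore, FIRST(B) = {b, c, ε}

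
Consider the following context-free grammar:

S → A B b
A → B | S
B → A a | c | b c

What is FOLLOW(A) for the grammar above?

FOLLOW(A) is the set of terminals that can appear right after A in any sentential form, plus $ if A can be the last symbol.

We compute FOLLOW(A) using the standard algorithm.
FOLLOW(S) starts with {$}.
FIRST(A) = {b, c}
FIRST(B) = {b, c}
FIRST(S) = {b, c}
FOLLOW(A) = {a, b, c}
FOLLOW(B) = {a, b, c}
FOLLOW(S) = {$, a, b, c}
Therefore, FOLLOW(A) = {a, b, c}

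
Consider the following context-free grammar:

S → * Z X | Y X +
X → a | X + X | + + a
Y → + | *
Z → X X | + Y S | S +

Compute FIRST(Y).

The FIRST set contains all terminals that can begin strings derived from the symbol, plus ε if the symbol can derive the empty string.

We compute FIRST(Y) using the standard algorithm.
FIRST(S) = {*, +}
FIRST(X) = {+, a}
FIRST(Y) = {*, +}
FIRST(Z) = {*, +, a}
Therefore, FIRST(Y) = {*, +}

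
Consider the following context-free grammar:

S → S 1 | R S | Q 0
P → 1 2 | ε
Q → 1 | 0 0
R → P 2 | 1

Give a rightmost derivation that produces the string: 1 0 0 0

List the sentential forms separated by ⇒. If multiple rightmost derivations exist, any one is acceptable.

S ⇒ R S ⇒ R Q 0 ⇒ R 0 0 0 ⇒ 1 0 0 0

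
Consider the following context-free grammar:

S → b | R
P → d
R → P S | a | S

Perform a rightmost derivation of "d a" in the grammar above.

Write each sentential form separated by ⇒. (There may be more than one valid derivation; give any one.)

S ⇒ R ⇒ P S ⇒ P R ⇒ P a ⇒ d a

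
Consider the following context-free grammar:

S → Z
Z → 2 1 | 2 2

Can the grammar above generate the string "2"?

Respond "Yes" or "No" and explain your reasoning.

No - no valid derivation exists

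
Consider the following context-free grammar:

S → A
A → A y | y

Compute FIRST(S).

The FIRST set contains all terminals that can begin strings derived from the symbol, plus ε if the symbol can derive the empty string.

We compute FIRST(S) using the standard algorithm.
FIRST(A) = {y}
FIRST(S) = {y}
Therefore, FIRST(S) = {y}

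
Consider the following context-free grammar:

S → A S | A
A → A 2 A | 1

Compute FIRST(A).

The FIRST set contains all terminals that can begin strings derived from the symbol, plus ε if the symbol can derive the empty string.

We compute FIRST(A) using the standard algorithm.
FIRST(A) = {1}
FIRST(S) = {1}
Therefore, FIRST(A) = {1}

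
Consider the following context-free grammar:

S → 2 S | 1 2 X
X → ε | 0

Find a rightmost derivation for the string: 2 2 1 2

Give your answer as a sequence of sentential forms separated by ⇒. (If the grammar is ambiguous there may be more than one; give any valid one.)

S ⇒ 2 S ⇒ 2 2 S ⇒ 2 2 1 2 X ⇒ 2 2 1 2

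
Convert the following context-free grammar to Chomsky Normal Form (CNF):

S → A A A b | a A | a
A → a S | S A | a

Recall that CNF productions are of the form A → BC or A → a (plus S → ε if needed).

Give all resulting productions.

TB → b; TA → a; S → a; A → a; S → A X0; X0 → A X1; X1 → A TB; S → TA A; A → TA S; A → S A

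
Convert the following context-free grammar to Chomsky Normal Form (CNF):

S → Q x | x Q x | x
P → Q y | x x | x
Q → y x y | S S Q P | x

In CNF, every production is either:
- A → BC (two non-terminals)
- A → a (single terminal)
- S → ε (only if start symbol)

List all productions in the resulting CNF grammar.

TX → x; S → x; TY → y; P → x; Q → x; S → Q TX; S → TX X0; X0 → Q TX; P → Q TY; P → TX TX; Q → TY X1; X1 → TX TY; Q → S X2; X2 → S X3; X3 → Q P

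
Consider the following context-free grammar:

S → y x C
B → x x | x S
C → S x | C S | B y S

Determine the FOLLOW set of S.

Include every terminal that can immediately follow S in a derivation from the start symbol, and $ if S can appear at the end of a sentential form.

We compute FOLLOW(S) using the standard algorithm.
FOLLOW(S) starts with {$}.
FIRST(B) = {x}
FIRST(C) = {x, y}
FIRST(S) = {y}
FOLLOW(B) = {y}
FOLLOW(C) = {$, x, y}
FOLLOW(S) = {$, x, y}
Therefore, FOLLOW(S) = {$, x, y}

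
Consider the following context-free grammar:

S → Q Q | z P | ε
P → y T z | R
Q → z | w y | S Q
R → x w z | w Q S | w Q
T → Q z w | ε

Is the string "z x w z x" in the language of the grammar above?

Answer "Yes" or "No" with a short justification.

No - no valid derivation exists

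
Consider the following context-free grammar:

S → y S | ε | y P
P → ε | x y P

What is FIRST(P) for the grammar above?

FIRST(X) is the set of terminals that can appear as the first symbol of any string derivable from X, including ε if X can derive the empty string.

We compute FIRST(P) using the standard algorithm.
FIRST(P) = {x, ε}
FIRST(S) = {y, ε}
Therefore, FIRST(P) = {x, ε}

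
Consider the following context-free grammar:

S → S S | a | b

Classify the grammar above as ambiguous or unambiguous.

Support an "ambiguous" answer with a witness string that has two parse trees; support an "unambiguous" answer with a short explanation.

Ambiguous - the string 'a a a a' has two distinct parse trees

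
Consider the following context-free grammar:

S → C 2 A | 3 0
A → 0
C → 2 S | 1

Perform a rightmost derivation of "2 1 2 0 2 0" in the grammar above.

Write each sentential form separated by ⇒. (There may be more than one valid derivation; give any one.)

S ⇒ C 2 A ⇒ C 2 0 ⇒ 2 S 2 0 ⇒ 2 C 2 A 2 0 ⇒ 2 C 2 0 2 0 ⇒ 2 1 2 0 2 0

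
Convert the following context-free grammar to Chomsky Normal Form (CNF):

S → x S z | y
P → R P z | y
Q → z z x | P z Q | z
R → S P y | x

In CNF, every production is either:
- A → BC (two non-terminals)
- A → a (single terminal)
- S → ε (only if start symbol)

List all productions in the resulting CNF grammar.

TX → x; TZ → z; S → y; P → y; Q → z; TY → y; R → x; S → TX X0; X0 → S TZ; P → R X1; X1 → P TZ; Q → TZ X2; X2 → TZ TX; Q → P X3; X3 → TZ Q; R → S X4; X4 → P TY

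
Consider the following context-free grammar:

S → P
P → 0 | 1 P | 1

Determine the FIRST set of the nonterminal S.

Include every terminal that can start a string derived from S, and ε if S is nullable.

We compute FIRST(S) using the standard algorithm.
FIRST(P) = {0, 1}
FIRST(S) = {0, 1}
Therefore, FIRST(S) = {0, 1}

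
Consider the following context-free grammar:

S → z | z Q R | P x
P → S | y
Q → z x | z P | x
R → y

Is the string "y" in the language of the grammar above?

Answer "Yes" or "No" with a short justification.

No - no valid derivation exists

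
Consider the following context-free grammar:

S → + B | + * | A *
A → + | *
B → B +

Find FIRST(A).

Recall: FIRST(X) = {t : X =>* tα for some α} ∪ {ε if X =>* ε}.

We compute FIRST(A) using the standard algorithm.
FIRST(A) = {*, +}
FIRST(B) = {}
FIRST(S) = {*, +}
Therefore, FIRST(A) = {*, +}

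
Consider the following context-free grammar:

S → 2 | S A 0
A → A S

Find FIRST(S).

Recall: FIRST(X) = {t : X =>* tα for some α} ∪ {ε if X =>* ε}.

We compute FIRST(S) using the standard algorithm.
FIRST(A) = {}
FIRST(S) = {2}
Therefore, FIRST(S) = {2}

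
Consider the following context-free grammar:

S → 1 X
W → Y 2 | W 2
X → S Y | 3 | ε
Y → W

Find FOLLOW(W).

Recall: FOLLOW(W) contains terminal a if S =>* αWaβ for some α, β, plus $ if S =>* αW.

We compute FOLLOW(W) using the standard algorithm.
FOLLOW(S) starts with {$}.
FIRST(S) = {1}
FIRST(W) = {}
FIRST(X) = {1, 3, ε}
FIRST(Y) = {}
FOLLOW(S) = {$}
FOLLOW(W) = {$, 2}
FOLLOW(X) = {$}
FOLLOW(Y) = {$, 2}
Therefore, FOLLOW(W) = {$, 2}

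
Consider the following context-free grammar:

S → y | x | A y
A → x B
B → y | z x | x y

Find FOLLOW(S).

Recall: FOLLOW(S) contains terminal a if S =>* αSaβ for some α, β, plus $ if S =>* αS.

We compute FOLLOW(S) using the standard algorithm.
FOLLOW(S) starts with {$}.
FIRST(A) = {x}
FIRST(B) = {x, y, z}
FIRST(S) = {x, y}
FOLLOW(A) = {y}
FOLLOW(B) = {y}
FOLLOW(S) = {$}
Therefore, FOLLOW(S) = {$}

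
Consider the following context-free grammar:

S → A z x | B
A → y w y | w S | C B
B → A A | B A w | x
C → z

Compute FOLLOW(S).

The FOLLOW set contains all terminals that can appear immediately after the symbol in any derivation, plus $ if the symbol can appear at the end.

We compute FOLLOW(S) using the standard algorithm.
FOLLOW(S) starts with {$}.
FIRST(A) = {w, y, z}
FIRST(B) = {w, x, y, z}
FIRST(C) = {z}
FIRST(S) = {w, x, y, z}
FOLLOW(A) = {$, w, y, z}
FOLLOW(B) = {$, w, y, z}
FOLLOW(C) = {w, x, y, z}
FOLLOW(S) = {$, w, y, z}
Therefore, FOLLOW(S) = {$, w, y, z}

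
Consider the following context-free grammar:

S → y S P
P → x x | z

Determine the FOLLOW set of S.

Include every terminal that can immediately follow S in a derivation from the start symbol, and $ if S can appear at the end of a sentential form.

We compute FOLLOW(S) using the standard algorithm.
FOLLOW(S) starts with {$}.
FIRST(P) = {x, z}
FIRST(S) = {y}
FOLLOW(P) = {$, x, z}
FOLLOW(S) = {$, x, z}
Therefore, FOLLOW(S) = {$, x, z}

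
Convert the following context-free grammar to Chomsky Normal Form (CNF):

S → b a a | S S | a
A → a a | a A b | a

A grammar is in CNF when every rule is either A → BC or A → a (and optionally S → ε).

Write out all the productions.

TB → b; TA → a; S → a; A → a; S → TB X0; X0 → TA TA; S → S S; A → TA TA; A → TA X1; X1 → A TB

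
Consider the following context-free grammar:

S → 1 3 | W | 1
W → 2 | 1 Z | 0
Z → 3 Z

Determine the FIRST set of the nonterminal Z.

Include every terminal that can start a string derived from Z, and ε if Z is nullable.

We compute FIRST(Z) using the standard algorithm.
FIRST(S) = {0, 1, 2}
FIRST(W) = {0, 1, 2}
FIRST(Z) = {3}
Therefore, FIRST(Z) = {3}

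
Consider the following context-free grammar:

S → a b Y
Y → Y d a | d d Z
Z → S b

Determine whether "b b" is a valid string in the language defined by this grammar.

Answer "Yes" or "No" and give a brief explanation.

No - no valid derivation exists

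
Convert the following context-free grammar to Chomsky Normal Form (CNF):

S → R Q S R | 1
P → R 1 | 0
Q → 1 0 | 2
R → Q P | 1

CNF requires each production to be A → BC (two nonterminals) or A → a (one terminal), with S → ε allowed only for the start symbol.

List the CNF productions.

S → 1; T1 → 1; P → 0; T0 → 0; Q → 2; R → 1; S → R X0; X0 → Q X1; X1 → S R; P → R T1; Q → T1 T0; R → Q P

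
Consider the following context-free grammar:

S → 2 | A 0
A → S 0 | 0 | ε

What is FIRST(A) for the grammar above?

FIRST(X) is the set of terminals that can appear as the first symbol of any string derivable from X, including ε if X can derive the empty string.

We compute FIRST(A) using the standard algorithm.
FIRST(A) = {0, 2, ε}
FIRST(S) = {0, 2}
Therefore, FIRST(A) = {0, 2, ε}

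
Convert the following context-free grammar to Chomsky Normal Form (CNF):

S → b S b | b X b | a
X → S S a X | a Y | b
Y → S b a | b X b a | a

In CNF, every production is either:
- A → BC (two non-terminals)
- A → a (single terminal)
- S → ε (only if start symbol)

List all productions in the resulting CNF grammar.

TB → b; S → a; TA → a; X → b; Y → a; S → TB X0; X0 → S TB; S → TB X1; X1 → X TB; X → S X2; X2 → S X3; X3 → TA X; X → TA Y; Y → S X4; X4 → TB TA; Y → TB X5; X5 → X X6; X6 → TB TA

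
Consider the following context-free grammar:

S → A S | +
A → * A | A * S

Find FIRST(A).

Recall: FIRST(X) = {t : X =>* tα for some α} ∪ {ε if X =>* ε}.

We compute FIRST(A) using the standard algorithm.
FIRST(A) = {*}
FIRST(S) = {*, +}
Therefore, FIRST(A) = {*}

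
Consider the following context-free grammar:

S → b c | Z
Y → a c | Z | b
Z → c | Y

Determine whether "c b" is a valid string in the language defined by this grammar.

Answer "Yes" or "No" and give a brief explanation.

No - no valid derivation exists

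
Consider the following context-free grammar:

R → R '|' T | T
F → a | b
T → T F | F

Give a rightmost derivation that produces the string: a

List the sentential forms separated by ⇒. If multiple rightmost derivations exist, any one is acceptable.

R ⇒ T ⇒ F ⇒ a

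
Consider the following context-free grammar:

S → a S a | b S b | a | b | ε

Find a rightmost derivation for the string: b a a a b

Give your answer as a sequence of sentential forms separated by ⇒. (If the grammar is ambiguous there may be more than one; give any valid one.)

S ⇒ b S b ⇒ b a S a b ⇒ b a a a b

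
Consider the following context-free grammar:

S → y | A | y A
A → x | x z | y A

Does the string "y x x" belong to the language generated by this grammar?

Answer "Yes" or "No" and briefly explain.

No - no valid derivation exists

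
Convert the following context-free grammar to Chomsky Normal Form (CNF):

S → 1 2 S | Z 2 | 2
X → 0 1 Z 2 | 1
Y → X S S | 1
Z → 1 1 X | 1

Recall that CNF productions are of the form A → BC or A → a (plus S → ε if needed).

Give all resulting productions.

T1 → 1; T2 → 2; S → 2; T0 → 0; X → 1; Y → 1; Z → 1; S → T1 X0; X0 → T2 S; S → Z T2; X → T0 X1; X1 → T1 X2; X2 → Z T2; Y → X X3; X3 → S S; Z → T1 X4; X4 → T1 X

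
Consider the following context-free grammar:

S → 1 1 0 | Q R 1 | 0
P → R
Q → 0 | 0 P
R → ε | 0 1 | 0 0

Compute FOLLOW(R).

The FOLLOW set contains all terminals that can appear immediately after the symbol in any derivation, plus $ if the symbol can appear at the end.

We compute FOLLOW(R) using the standard algorithm.
FOLLOW(S) starts with {$}.
FIRST(P) = {0, ε}
FIRST(Q) = {0}
FIRST(R) = {0, ε}
FIRST(S) = {0, 1}
FOLLOW(P) = {0, 1}
FOLLOW(Q) = {0, 1}
FOLLOW(R) = {0, 1}
FOLLOW(S) = {$}
Therefore, FOLLOW(R) = {0, 1}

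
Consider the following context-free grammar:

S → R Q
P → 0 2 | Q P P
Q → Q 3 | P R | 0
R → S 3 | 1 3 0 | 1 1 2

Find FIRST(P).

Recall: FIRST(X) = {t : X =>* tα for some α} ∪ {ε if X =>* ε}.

We compute FIRST(P) using the standard algorithm.
FIRST(P) = {0}
FIRST(Q) = {0}
FIRST(R) = {1}
FIRST(S) = {1}
Therefore, FIRST(P) = {0}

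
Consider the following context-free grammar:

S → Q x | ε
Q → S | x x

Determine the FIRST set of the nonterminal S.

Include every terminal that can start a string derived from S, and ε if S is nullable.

We compute FIRST(S) using the standard algorithm.
FIRST(Q) = {x, ε}
FIRST(S) = {x, ε}
Therefore, FIRST(S) = {x, ε}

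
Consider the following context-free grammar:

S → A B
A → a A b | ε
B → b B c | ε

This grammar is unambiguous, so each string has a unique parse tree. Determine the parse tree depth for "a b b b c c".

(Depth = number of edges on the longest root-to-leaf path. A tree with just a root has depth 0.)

4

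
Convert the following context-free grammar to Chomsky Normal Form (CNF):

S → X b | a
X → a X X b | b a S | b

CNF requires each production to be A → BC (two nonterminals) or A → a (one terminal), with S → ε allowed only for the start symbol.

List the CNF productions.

TB → b; S → a; TA → a; X → b; S → X TB; X → TA X0; X0 → X X1; X1 → X TB; X → TB X2; X2 → TA S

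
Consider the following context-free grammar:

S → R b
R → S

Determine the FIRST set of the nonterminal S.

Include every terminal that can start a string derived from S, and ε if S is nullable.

We compute FIRST(S) using the standard algorithm.
FIRST(R) = {}
FIRST(S) = {}
Therefore, FIRST(S) = {}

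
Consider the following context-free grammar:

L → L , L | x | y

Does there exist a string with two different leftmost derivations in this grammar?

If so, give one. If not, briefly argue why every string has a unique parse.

Yes - the string 'x , y , y , x , y' has two distinct leftmost derivations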